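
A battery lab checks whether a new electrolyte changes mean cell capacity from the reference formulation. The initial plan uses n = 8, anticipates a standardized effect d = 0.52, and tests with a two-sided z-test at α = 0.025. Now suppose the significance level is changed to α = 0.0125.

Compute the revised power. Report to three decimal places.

δ = d·√n = 0.52 × √8 = 1.4708 (unchanged). New critical value: z_{0.0063} = 2.498.
Revised power = Φ(δ − 2.498) + Φ(−δ − 2.498) = Φ(-1.027) + Φ(-3.968) = 0.1522 + 0.0000 = 0.1523.

Power ≈ 0.152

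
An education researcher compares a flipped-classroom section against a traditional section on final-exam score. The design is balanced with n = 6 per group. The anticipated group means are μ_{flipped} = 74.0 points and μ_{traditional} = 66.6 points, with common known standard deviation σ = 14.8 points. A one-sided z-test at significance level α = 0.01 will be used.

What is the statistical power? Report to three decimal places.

Power ≈ 0.072

Standardized effect: d = |μ_{flipped} − μ_{traditional}| / σ = |74.0 − 66.6| / 14.8 = 0.5000
Noncentrality parameter: δ = d·√(n/2) = 0.5000 × √(6/2) = 0.8660
One-sided α = 0.01 → critical value z_{0.01} = 2.326.
Power = P(Z > 2.326 − δ) = Φ(-1.460) = 0.0721.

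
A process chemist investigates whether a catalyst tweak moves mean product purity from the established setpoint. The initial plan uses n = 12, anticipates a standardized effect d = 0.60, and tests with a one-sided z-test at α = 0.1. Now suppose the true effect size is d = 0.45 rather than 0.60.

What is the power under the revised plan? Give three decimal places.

With d = 0.45: δ = d·√n = 0.45 × √12 = 1.5588. Critical value z_{0.1} = 1.282.
Revised power = Φ(δ − 1.282) = Φ(0.277) = 0.6092.

Power ≈ 0.609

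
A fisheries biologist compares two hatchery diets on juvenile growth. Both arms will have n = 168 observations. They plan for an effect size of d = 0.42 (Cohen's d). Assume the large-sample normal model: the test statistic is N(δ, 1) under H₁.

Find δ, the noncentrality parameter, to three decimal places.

The noncentrality parameter scales effect size by the design's sample-size factor: δ = d·√(n/2) = 0.42 × √(168/2) = 3.8494

δ ≈ 3.849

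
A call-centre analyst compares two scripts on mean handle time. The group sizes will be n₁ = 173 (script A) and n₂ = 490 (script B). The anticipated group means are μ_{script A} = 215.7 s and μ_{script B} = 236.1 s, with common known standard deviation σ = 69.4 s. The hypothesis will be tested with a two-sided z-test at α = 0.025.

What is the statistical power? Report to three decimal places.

Power ≈ 0.860

Standardized effect: d = |μ_{script A} − μ_{script B}| / σ = |215.7 − 236.1| / 69.4 = 0.2939
Noncentrality parameter: δ = d / √(1/n₁ + 1/n₂) = 0.2939 / √(1/173 + 1/490) = 3.3238
Critical value for a two-sided test at α = 0.025: z_{α/2} = 2.241.
Power = Φ(δ − 2.241) + Φ(−δ − 2.241) = Φ(1.082) + Φ(-5.565) = 0.8605 + 0.0000 = 0.8605.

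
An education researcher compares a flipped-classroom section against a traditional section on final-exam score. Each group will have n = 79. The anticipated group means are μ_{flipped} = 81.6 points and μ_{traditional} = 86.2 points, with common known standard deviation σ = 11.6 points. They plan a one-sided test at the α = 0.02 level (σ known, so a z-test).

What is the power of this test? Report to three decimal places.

Standardized effect: d = |μ_{flipped} − μ_{traditional}| / σ = |81.6 − 86.2| / 11.6 = 0.3966
Noncentrality parameter: δ = d·√(n/2) = 0.3966 × √(79/2) = 2.4923
Critical value for a one-sided test at α = 0.02: z_α = 2.054.
Power = P(Z > 2.054 − δ) = Φ(0.439) = 0.6695.

Power ≈ 0.670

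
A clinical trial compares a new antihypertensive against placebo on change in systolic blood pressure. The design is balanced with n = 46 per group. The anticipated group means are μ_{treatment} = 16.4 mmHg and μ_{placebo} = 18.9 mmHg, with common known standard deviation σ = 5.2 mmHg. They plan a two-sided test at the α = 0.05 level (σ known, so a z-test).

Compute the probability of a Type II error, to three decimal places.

Standardized effect: d = |μ_{treatment} − μ_{placebo}| / σ = |16.4 − 18.9| / 5.2 = 0.4808
Noncentrality parameter: δ = d·√(n/2) = 0.4808 × √(46/2) = 2.3057
Critical value for a two-sided test at α = 0.05: z_{α/2} = 1.960.
Power = Φ(δ − 1.960) + Φ(−δ − 1.960) = Φ(0.346) + Φ(-4.266) = 0.6352 + 0.0000 = 0.6352.
Type II error: β = 1 − power = 1 − 0.6352 = 0.3648.

β ≈ 0.365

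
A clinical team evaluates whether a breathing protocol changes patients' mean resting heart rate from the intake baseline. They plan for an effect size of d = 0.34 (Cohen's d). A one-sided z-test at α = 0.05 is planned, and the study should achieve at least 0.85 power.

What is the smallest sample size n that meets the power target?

For power 0.85 need Φ(δ − z_{0.05}) = 0.85, so δ = z_{0.05} + z_{0.15} = 1.645 + 1.036 = 2.681.
δ = d·√n ⇒ n = (δ/d)² = (2.681 / 0.34)² = 62.19.
Rounding up, n = 63.

n = 63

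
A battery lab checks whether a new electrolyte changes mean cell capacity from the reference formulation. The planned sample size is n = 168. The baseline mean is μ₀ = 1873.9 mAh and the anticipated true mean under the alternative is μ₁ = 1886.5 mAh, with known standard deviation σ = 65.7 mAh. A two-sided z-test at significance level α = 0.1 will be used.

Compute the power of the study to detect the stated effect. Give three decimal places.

Power ≈ 0.800

Standardized effect: d = |μ₁ − μ₀| / σ = |1886.5 − 1873.9| / 65.7 = 0.1918
Noncentrality parameter: δ = d·√n = 0.1918 × √168 = 2.4858
Two-sided α = 0.1 → critical value z_{0.05} = 1.645.
Power = Φ(δ − 1.645) + Φ(−δ − 1.645) = Φ(0.841) + Φ(-4.131) = 0.7998 + 0.0000 = 0.7998.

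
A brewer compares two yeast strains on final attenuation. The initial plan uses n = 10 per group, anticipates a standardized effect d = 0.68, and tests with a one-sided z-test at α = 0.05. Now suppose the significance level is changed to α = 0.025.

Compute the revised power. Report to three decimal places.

Power ≈ 0.330

δ = d·√(n/2) = 0.68 × √(10/2) = 1.5205 (unchanged). New critical value: z_{0.025} = 1.960.
Revised power = P(Z > 1.960 − δ) = Φ(-0.439) = 0.3302.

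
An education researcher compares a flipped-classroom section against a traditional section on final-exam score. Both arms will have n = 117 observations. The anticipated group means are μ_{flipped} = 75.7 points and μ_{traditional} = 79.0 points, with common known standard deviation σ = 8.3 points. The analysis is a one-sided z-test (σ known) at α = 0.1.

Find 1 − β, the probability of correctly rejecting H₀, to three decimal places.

Standardized effect: d = |μ_{flipped} − μ_{traditional}| / σ = |75.7 − 79.0| / 8.3 = 0.3976
Noncentrality parameter: δ = d·√(n/2) = 0.3976 × √(117/2) = 3.0410
Critical value for a one-sided test at α = 0.1: z_α = 1.282.
Power = P(Z > 1.282 − δ) = Φ(1.759) = 0.9607.

Power ≈ 0.961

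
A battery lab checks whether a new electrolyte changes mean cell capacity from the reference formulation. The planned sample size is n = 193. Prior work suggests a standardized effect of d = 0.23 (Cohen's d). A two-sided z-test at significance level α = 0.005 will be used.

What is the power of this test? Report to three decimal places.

Noncentrality parameter: δ = d·√n = 0.23 × √193 = 3.1953
Critical value for a two-sided test at α = 0.005: z_{α/2} = 2.807.
Power = Φ(δ − 2.807) + Φ(−δ − 2.807) = Φ(0.388) + Φ(-6.002) = 0.6511 + 0.0000 = 0.6511.

Power ≈ 0.651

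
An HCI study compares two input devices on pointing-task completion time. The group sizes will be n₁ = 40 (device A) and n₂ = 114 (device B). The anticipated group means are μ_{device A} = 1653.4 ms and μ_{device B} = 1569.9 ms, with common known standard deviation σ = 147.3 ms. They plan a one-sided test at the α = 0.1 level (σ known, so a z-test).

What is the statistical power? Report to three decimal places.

Standardized effect: d = |μ_{device A} − μ_{device B}| / σ = |1653.4 − 1569.9| / 147.3 = 0.5669
Noncentrality parameter: δ = d / √(1/n₁ + 1/n₂) = 0.5669 / √(1/40 + 1/114) = 3.0846
One-sided α = 0.1 → critical value z_{0.1} = 1.282.
Power = P(Z > 1.282 − δ) = Φ(1.803) = 0.9643.

Power ≈ 0.964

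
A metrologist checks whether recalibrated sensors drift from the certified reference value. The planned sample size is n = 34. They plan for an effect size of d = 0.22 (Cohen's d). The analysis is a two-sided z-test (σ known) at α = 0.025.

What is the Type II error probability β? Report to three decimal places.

Noncentrality parameter: δ = d·√n = 0.22 × √34 = 1.2828
Critical value for a two-sided test at α = 0.025: z_{α/2} = 2.241.
Power = Φ(δ − 2.241) + Φ(−δ − 2.241) = Φ(-0.959) + Φ(-3.524) = 0.1689 + 0.0002 = 0.1691.
Type II error: β = 1 − power = 1 − 0.1691 = 0.8309.

β ≈ 0.831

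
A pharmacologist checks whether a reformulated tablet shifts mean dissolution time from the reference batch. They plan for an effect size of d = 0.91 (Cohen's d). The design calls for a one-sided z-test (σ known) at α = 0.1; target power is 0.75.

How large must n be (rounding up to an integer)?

n = 5

For power 0.75 need Φ(δ − z_{0.1}) = 0.75, so δ = z_{0.1} + z_{0.25} = 1.282 + 0.674 = 1.956.
δ = d·√n ⇒ n = (δ/d)² = (1.956 / 0.91)² = 4.62.
Round up to the next whole unit.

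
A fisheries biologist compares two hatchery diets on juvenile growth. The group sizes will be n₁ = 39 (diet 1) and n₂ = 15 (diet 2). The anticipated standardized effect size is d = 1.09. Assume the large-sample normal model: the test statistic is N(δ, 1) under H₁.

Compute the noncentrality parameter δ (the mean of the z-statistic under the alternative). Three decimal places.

δ ≈ 3.588

The noncentrality parameter scales effect size by the design's sample-size factor: δ = d / √(1/n₁ + 1/n₂) = 1.09 / √(1/39 + 1/15) = 3.5876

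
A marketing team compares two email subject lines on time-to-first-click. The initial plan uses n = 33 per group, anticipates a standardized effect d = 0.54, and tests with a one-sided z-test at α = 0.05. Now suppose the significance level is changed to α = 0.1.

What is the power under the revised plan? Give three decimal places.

Power ≈ 0.819

δ = d·√(n/2) = 0.54 × √(33/2) = 2.1935 (unchanged). New critical value: z_{0.1} = 1.282.
Revised power = Φ(δ − 1.282) = Φ(0.912) = 0.8191.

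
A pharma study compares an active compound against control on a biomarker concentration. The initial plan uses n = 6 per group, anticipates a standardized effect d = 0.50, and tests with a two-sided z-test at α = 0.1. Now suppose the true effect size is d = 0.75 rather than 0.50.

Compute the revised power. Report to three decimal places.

With d = 0.75: δ = d·√(n/2) = 0.75 × √(6/2) = 1.2990. Critical value z_{0.05} = 1.645.
Revised power = Φ(δ − 1.645) + Φ(−δ − 1.645) = Φ(-0.346) + Φ(-2.944) = 0.3647 + 0.0016 = 0.3664.

Power ≈ 0.366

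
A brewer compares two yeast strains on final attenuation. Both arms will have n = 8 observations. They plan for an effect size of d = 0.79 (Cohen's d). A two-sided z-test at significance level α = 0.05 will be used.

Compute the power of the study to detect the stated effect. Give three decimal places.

Noncentrality parameter: δ = d·√(n/2) = 0.79 × √(8/2) = 1.5800
Critical value for a two-sided test at α = 0.05: z_{α/2} = 1.960.
Power = Φ(δ − 1.960) + Φ(−δ − 1.960) = Φ(-0.380) + Φ(-3.540) = 0.3520 + 0.0002 = 0.3522.

Power ≈ 0.352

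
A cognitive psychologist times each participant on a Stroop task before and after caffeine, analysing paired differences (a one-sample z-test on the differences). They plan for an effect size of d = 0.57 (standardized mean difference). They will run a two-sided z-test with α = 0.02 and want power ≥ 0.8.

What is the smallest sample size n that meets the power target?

n = 31

Set Φ(δ − 2.326) = 0.8; then δ − 2.326 = Φ⁻¹(0.8) = 0.842, giving δ = 3.168.
(The Φ(−δ − z_{α/2}) term is vanishingly small for δ > 0 and is dropped in the standard sample-size formula.)
δ = d·√n ⇒ n = (δ/d)² = (3.168 / 0.57)² = 30.89.
Round up to the next whole unit.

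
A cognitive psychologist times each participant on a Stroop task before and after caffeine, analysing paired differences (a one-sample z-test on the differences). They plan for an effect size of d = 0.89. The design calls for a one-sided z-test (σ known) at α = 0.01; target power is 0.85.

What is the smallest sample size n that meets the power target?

For power 0.85 need Φ(δ − z_{0.01}) = 0.85, so δ = z_{0.01} + z_{0.15} = 2.326 + 1.036 = 3.363.
δ = d·√n ⇒ n = (δ/d)² = (3.363 / 0.89)² = 14.28.
Round up to the next whole unit.

n = 15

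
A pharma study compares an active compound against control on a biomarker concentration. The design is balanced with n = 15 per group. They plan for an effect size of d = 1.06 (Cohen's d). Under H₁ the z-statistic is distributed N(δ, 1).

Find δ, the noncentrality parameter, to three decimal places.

δ = d·√(n/2) = 1.06 × √(15/2) = 2.9029

δ ≈ 2.903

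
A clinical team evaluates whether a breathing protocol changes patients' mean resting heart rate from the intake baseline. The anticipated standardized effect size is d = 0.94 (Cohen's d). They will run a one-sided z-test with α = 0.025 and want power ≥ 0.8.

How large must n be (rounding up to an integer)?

n = 9

Set Φ(δ − 1.960) = 0.8; then δ − 1.960 = Φ⁻¹(0.8) = 0.842, giving δ = 2.802.
δ = d·√n ⇒ n = (δ/d)² = (2.802 / 0.94)² = 8.88.
Rounding up, n = 9.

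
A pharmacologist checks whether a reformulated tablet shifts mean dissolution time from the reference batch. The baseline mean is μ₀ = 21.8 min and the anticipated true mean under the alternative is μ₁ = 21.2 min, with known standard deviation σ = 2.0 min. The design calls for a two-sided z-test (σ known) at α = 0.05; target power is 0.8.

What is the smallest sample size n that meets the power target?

Standardized effect: d = |μ₁ − μ₀| / σ = |21.2 − 21.8| / 2.0 = 0.3000
Set Φ(δ − 1.960) = 0.8; then δ − 1.960 = Φ⁻¹(0.8) = 0.842, giving δ = 2.802.
(For δ > 0 the lower-tail rejection region contributes negligibly to power, so the one-term inversion is standard.)
δ = d·√n ⇒ n = (δ/d)² = (2.802 / 0.3000)² = 87.21.
Round up to the next whole unit.

n = 88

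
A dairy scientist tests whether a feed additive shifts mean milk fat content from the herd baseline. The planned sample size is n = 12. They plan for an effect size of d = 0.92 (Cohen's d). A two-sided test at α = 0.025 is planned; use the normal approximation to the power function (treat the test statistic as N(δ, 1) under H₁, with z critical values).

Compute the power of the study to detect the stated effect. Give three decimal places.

Noncentrality parameter: λ = d·√n = 0.92 × √12 = 3.1870
Critical value for a two-sided test at α = 0.025: z_{α/2} = 2.241.
Power = Φ(λ − 2.241) + Φ(−λ − 2.241) = Φ(0.946) + Φ(-5.428) = 0.8278 + 0.0000 = 0.8278.

Power ≈ 0.828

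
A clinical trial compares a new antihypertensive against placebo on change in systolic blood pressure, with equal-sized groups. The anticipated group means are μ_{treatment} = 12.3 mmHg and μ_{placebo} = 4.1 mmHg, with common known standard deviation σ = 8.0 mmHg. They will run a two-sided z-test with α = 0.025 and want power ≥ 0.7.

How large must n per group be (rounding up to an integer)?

Standardized effect: d = |μ_{treatment} − μ_{placebo}| / σ = |12.3 − 4.1| / 8.0 = 1.0250
For power 0.7 need Φ(δ − z_{0.0125}) = 0.7, so δ = z_{0.0125} + z_{0.30} = 2.241 + 0.524 = 2.766.
(For δ > 0 the lower-tail rejection region contributes negligibly to power, so the one-term inversion is standard.)
δ = d·√(n/2) ⇒ n = 2(δ/d)² = 2 × (2.766 / 1.0250)² = 14.56.
Rounding up, n = 15 per group.

n = 15 per group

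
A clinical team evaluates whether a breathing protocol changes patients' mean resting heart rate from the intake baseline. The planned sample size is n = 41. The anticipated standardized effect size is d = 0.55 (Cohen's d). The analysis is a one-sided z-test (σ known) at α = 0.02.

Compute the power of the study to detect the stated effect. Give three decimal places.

Noncentrality parameter: δ = d·√n = 0.55 × √41 = 3.5217
One-sided α = 0.02 → critical value z_{0.02} = 2.054.
Power = P(Z > 2.054 − δ) = Φ(1.468) = 0.9289.

Power ≈ 0.929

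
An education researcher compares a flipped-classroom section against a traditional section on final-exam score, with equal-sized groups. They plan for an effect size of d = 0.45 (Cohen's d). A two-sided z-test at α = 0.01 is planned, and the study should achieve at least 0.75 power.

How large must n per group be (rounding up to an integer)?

n = 105 per group

Set Φ(δ − 2.576) = 0.75; then δ − 2.576 = Φ⁻¹(0.75) = 0.674, giving δ = 3.250.
(The Φ(−δ − z_{α/2}) term is vanishingly small for δ > 0 and is dropped in the standard sample-size formula.)
δ = d·√(n/2) ⇒ n = 2(δ/d)² = 2 × (3.250 / 0.45)² = 104.34.
Round up to the next whole unit.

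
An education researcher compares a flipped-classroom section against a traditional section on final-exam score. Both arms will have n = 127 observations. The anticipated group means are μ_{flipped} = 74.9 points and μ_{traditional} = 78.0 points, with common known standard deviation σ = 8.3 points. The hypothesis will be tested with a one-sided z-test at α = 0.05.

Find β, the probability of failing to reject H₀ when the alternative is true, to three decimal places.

β ≈ 0.092

Standardized effect: d = |μ_{flipped} − μ_{traditional}| / σ = |74.9 − 78.0| / 8.3 = 0.3735
Noncentrality parameter: δ = d·√(n/2) = 0.3735 × √(127/2) = 2.9763
One-sided α = 0.05 → critical value z_{0.05} = 1.645.
Power = Φ(δ − 1.645) = Φ(1.331) = 0.9085.
Type II error: β = 1 − power = 1 − 0.9085 = 0.0915.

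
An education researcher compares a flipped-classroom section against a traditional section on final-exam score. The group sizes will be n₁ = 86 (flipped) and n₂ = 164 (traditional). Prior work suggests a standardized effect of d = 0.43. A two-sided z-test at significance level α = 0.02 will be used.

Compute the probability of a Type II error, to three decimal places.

β ≈ 0.183

Noncentrality parameter: δ = d / √(1/n₁ + 1/n₂) = 0.43 / √(1/86 + 1/164) = 3.2298
Critical value for a two-sided test at α = 0.02: z_{α/2} = 2.326.
Power = Φ(δ − 2.326) + Φ(−δ − 2.326) = Φ(0.903) + Φ(-5.556) = 0.8168 + 0.0000 = 0.8168.
Type II error: β = 1 − power = 1 − 0.8168 = 0.1832.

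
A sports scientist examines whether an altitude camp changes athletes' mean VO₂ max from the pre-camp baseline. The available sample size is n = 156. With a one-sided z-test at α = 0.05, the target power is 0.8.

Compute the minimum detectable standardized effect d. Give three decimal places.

d ≈ 0.199

Required noncentrality: δ = z_{0.05} + z_{0.20} = 1.645 + 0.842 = 2.486.
δ = d·√n ⇒ d = δ/√n = 2.486/√156 = 0.1991.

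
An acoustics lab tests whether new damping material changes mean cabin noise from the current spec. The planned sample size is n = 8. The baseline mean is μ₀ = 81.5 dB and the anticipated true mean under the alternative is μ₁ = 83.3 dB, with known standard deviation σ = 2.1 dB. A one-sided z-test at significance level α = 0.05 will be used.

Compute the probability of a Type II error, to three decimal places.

β ≈ 0.218

Standardized effect: d = |μ₁ − μ₀| / σ = |83.3 − 81.5| / 2.1 = 0.8571
Noncentrality parameter: δ = d·√n = 0.8571 × √8 = 2.4244
Critical value for a one-sided test at α = 0.05: z_α = 1.645.
Power = Φ(δ − 1.645) = Φ(0.780) = 0.7822.
Type II error: β = 1 − power = 1 − 0.7822 = 0.2178.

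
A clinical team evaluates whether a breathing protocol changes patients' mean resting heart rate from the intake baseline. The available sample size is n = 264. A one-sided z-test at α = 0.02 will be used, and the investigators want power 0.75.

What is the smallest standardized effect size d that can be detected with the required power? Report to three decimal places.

d ≈ 0.168

Need Φ(δ − 2.054) = 0.75, so δ = 2.054 + 0.674 = 2.728.
δ = d·√n ⇒ d = δ/√n = 2.728/√264 = 0.1679.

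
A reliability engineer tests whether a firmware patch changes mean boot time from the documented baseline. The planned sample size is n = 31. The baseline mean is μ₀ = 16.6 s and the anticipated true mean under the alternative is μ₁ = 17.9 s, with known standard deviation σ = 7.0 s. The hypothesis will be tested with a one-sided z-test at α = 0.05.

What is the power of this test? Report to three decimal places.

Power ≈ 0.271

Standardized effect: d = |μ₁ − μ₀| / σ = |17.9 − 16.6| / 7.0 = 0.1857
Noncentrality parameter: λ = d·√n = 0.1857 × √31 = 1.0340
One-sided α = 0.05 → critical value z_{0.05} = 1.645.
Power = P(Z > 1.645 − λ) = Φ(-0.611) = 0.2707.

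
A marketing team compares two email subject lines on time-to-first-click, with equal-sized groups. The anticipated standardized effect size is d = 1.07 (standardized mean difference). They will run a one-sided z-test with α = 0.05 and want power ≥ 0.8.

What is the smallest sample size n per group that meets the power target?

n = 11 per group

For power 0.8 need Φ(δ − z_{0.05}) = 0.8, so δ = z_{0.05} + z_{0.20} = 1.645 + 0.842 = 2.486.
δ = d·√(n/2) ⇒ n = 2(δ/d)² = 2 × (2.486 / 1.07)² = 10.80.
Round up to the next whole unit.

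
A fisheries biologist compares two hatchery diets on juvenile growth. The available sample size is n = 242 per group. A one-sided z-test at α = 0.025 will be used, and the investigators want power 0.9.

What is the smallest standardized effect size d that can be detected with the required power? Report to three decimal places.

Need Φ(δ − 1.960) = 0.9, so δ = 1.960 + 1.282 = 3.242.
δ = d·√(n/2) ⇒ d = δ/√(n/2) = 3.242/√(242/2) = 0.2947.

d ≈ 0.295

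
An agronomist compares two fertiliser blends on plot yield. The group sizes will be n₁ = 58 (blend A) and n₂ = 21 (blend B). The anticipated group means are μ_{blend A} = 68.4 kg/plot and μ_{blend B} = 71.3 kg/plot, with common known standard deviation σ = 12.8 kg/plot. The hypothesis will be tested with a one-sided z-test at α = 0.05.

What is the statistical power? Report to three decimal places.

Standardized effect: d = |μ_{blend A} − μ_{blend B}| / σ = |68.4 − 71.3| / 12.8 = 0.2266
Noncentrality parameter: δ = d / √(1/n₁ + 1/n₂) = 0.2266 / √(1/58 + 1/21) = 0.8896
Critical value for a one-sided test at α = 0.05: z_α = 1.645.
Power = Φ(δ − 1.645) = Φ(-0.755) = 0.2251.

Power ≈ 0.225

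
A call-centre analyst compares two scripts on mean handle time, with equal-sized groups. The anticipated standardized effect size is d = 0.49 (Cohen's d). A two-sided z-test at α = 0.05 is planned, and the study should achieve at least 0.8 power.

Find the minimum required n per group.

Set Φ(δ − 1.960) = 0.8; then δ − 1.960 = Φ⁻¹(0.8) = 0.842, giving δ = 2.802.
(Ignoring the negligible lower-tail rejection probability gives the usual closed-form inversion.)
δ = d·√(n/2) ⇒ n = 2(δ/d)² = 2 × (2.802 / 0.49)² = 65.38.
Rounding up, n = 66 per group.

n = 66 per group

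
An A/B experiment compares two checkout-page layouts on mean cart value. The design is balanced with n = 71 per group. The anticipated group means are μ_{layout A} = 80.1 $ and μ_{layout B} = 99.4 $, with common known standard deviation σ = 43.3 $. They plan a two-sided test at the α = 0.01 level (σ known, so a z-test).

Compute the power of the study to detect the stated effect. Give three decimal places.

Power ≈ 0.532

Standardized effect: d = |μ_{layout A} − μ_{layout B}| / σ = |80.1 − 99.4| / 43.3 = 0.4457
Noncentrality parameter: δ = d·√(n/2) = 0.4457 × √(71/2) = 2.6557
Critical value for a two-sided test at α = 0.01: z_{α/2} = 2.576.
Power = Φ(δ − 2.576) + Φ(−δ − 2.576) = Φ(0.080) + Φ(-5.232) = 0.5318 + 0.0000 = 0.5318.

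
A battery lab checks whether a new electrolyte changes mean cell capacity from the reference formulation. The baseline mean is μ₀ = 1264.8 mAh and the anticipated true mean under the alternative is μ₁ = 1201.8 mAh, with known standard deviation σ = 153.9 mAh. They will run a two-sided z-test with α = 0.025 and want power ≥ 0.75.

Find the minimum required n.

Standardized effect: d = |μ₁ − μ₀| / σ = |1201.8 − 1264.8| / 153.9 = 0.4094
For power 0.75 need Φ(δ − z_{0.0125}) = 0.75, so δ = z_{0.0125} + z_{0.25} = 2.241 + 0.674 = 2.916.
(Ignoring the negligible lower-tail rejection probability gives the usual closed-form inversion.)
δ = d·√n ⇒ n = (δ/d)² = (2.916 / 0.4094)² = 50.74.
Rounding up, n = 51.

n = 51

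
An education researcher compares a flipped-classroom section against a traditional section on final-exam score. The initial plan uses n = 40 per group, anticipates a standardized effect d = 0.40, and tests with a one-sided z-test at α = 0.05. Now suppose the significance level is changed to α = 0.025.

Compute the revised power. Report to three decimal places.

δ = d·√(n/2) = 0.40 × √(40/2) = 1.7889 (unchanged). New critical value: z_{0.025} = 1.960.
Revised power = Φ(δ − 1.960) = Φ(-0.171) = 0.4321.

Power ≈ 0.432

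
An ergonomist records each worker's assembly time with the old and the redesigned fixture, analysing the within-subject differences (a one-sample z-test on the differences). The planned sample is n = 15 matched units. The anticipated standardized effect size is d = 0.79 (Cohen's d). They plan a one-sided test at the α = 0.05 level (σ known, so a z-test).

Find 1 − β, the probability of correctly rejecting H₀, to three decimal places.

Noncentrality parameter: λ = d·√n = 0.79 × √15 = 3.0597
Critical value for a one-sided test at α = 0.05: z_α = 1.645.
Power = Φ(λ − 1.645) = Φ(1.415) = 0.9214.

Power ≈ 0.921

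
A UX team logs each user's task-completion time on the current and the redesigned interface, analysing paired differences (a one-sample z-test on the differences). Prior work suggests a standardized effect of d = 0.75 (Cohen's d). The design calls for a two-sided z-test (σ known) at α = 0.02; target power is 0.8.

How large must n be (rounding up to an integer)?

Set Φ(δ − 2.326) = 0.8; then δ − 2.326 = Φ⁻¹(0.8) = 0.842, giving δ = 3.168.
(For δ > 0 the lower-tail rejection region contributes negligibly to power, so the one-term inversion is standard.)
δ = d·√n ⇒ n = (δ/d)² = (3.168 / 0.75)² = 17.84.
Round up to the next whole unit.

n = 18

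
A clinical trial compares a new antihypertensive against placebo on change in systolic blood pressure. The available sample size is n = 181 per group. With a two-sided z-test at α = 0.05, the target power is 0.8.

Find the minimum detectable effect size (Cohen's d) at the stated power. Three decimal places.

d ≈ 0.294

Need Φ(δ − 1.960) = 0.8, so δ = 1.960 + 0.842 = 2.802.
(Lower-tail contribution to power is negligible for δ > 0.)
δ = d·√(n/2) ⇒ d = δ/√(n/2) = 2.802/√(181/2) = 0.2945.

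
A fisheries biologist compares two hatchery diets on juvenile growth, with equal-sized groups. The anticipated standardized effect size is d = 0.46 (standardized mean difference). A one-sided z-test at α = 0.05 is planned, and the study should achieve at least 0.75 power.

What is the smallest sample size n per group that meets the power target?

n = 51 per group

Set Φ(δ − 1.645) = 0.75; then δ − 1.645 = Φ⁻¹(0.75) = 0.674, giving δ = 2.319.
δ = d·√(n/2) ⇒ n = 2(δ/d)² = 2 × (2.319 / 0.46)² = 50.84.
Rounding up, n = 51 per group.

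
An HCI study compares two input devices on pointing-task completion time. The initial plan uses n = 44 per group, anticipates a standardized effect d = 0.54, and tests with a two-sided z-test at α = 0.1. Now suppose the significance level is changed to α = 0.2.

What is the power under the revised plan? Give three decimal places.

Power ≈ 0.895

δ = d·√(n/2) = 0.54 × √(44/2) = 2.5328 (unchanged). New critical value: z_{0.1} = 1.282.
Revised power = Φ(δ − 1.282) + Φ(−δ − 1.282) = Φ(1.251) + Φ(-3.814) = 0.8946 + 0.0001 = 0.8947.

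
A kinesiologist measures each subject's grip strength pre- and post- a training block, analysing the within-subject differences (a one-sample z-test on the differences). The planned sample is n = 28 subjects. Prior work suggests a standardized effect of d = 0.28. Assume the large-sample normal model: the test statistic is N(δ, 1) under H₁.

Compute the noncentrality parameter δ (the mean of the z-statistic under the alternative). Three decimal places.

δ = d·√n = 0.28 × √28 = 1.4816

δ ≈ 1.482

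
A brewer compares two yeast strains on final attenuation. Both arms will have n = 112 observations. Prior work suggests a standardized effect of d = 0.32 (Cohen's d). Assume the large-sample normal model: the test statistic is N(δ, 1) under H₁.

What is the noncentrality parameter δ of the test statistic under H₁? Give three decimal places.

The noncentrality parameter scales effect size by the design's sample-size factor: δ = d·√(n/2) = 0.32 × √(112/2) = 2.3947

δ ≈ 2.395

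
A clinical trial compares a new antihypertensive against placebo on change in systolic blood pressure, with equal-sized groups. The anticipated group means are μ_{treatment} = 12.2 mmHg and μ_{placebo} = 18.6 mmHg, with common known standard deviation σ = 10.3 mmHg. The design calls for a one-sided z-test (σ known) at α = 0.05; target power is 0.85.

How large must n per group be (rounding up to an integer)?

Standardized effect: d = |μ_{treatment} − μ_{placebo}| / σ = |12.2 − 18.6| / 10.3 = 0.6214
For power 0.85 need Φ(δ − z_{0.05}) = 0.85, so δ = z_{0.05} + z_{0.15} = 1.645 + 1.036 = 2.681.
δ = d·√(n/2) ⇒ n = 2(δ/d)² = 2 × (2.681 / 0.6214)² = 37.24.
Round up to the next whole unit.

n = 38 per group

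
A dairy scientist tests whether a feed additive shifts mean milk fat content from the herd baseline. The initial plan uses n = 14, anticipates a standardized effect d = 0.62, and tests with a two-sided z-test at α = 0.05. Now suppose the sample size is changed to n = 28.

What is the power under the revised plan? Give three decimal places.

With n = 28: δ = d·√n = 0.62 × √28 = 3.2807. Critical value z_{0.025} = 1.960.
Revised power = Φ(δ − 1.960) + Φ(−δ − 1.960) = Φ(1.321) + Φ(-5.241) = 0.9067 + 0.0000 = 0.9067.

Power ≈ 0.907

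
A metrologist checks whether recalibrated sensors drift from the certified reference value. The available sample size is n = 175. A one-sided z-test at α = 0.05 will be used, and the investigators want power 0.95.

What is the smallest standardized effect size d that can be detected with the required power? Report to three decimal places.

Required noncentrality: δ = z_{0.05} + z_{0.05} = 1.645 + 1.645 = 3.290.
δ = d·√n ⇒ d = δ/√n = 3.290/√175 = 0.2487.

d ≈ 0.249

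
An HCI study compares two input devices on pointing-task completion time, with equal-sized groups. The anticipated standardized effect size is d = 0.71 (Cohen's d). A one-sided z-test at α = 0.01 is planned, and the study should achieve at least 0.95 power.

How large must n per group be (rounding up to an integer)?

n = 63 per group

For power 0.95 need Φ(δ − z_{0.01}) = 0.95, so δ = z_{0.01} + z_{0.05} = 2.326 + 1.645 = 3.971.
δ = d·√(n/2) ⇒ n = 2(δ/d)² = 2 × (3.971 / 0.71)² = 62.57.
Round up to the next whole unit.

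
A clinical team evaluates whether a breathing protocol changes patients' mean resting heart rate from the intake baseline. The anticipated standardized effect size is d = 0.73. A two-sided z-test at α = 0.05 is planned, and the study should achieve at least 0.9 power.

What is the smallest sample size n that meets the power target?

n = 20

For power 0.9 need Φ(δ − z_{0.025}) = 0.9, so δ = z_{0.025} + z_{0.10} = 1.960 + 1.282 = 3.242.
(Ignoring the negligible lower-tail rejection probability gives the usual closed-form inversion.)
δ = d·√n ⇒ n = (δ/d)² = (3.242 / 0.73)² = 19.72.
Rounding up, n = 20.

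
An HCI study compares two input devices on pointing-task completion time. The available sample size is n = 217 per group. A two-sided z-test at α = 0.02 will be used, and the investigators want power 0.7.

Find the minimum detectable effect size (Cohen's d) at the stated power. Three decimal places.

d ≈ 0.274

Required noncentrality: δ = z_{0.01} + z_{0.30} = 2.326 + 0.524 = 2.851.
(Lower-tail contribution to power is negligible for δ > 0.)
δ = d·√(n/2) ⇒ d = δ/√(n/2) = 2.851/√(217/2) = 0.2737.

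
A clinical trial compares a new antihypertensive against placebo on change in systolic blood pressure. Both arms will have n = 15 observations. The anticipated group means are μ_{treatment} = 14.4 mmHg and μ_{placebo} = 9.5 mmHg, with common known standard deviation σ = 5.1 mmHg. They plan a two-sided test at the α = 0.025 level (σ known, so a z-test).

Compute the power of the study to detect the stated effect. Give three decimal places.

Power ≈ 0.652

Standardized effect: d = |μ_{treatment} − μ_{placebo}| / σ = |14.4 − 9.5| / 5.1 = 0.9608
Noncentrality parameter: δ = d·√(n/2) = 0.9608 × √(15/2) = 2.6312
Critical value for a two-sided test at α = 0.025: z_{α/2} = 2.241.
Power = Φ(δ − 2.241) + Φ(−δ − 2.241) = Φ(0.390) + Φ(-4.873) = 0.6517 + 0.0000 = 0.6517.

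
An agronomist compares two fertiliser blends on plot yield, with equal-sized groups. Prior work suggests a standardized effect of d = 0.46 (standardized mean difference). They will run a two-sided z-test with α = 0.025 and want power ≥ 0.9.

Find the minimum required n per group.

Set Φ(δ − 2.241) = 0.9; then δ − 2.241 = Φ⁻¹(0.9) = 1.282, giving δ = 3.523.
(For δ > 0 the lower-tail rejection region contributes negligibly to power, so the one-term inversion is standard.)
δ = d·√(n/2) ⇒ n = 2(δ/d)² = 2 × (3.523 / 0.46)² = 117.31.
Round up to the next whole unit.

n = 118 per group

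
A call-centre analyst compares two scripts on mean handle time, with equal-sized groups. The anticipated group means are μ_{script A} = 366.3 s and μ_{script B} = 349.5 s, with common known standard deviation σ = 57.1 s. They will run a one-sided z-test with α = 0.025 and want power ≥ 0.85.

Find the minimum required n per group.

Standardized effect: d = |μ_{script A} − μ_{script B}| / σ = |366.3 − 349.5| / 57.1 = 0.2942
Set Φ(δ − 1.960) = 0.85; then δ − 1.960 = Φ⁻¹(0.85) = 1.036, giving δ = 2.996.
δ = d·√(n/2) ⇒ n = 2(δ/d)² = 2 × (2.996 / 0.2942)² = 207.44.
Rounding up, n = 208 per group.

n = 208 per group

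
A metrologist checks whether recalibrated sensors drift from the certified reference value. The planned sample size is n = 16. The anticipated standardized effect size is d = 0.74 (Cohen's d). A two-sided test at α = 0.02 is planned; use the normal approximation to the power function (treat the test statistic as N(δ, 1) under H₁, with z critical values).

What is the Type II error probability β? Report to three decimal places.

β ≈ 0.263

Noncentrality parameter: δ = d·√n = 0.74 × √16 = 2.9600
Critical value for a two-sided test at α = 0.02: z_{α/2} = 2.326.
Power = Φ(δ − 2.326) + Φ(−δ − 2.326) = Φ(0.634) + Φ(-5.286) = 0.7368 + 0.0000 = 0.7368.
Type II error: β = 1 − power = 1 − 0.7368 = 0.2632.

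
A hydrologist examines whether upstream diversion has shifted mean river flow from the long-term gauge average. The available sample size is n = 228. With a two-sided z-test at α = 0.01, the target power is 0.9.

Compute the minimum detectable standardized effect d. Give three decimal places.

Required noncentrality: δ = z_{0.005} + z_{0.10} = 2.576 + 1.282 = 3.857.
(The second rejection-region term Φ(−δ − z_{α/2}) is negligible and dropped.)
δ = d·√n ⇒ d = δ/√n = 3.857/√228 = 0.2555.

d ≈ 0.255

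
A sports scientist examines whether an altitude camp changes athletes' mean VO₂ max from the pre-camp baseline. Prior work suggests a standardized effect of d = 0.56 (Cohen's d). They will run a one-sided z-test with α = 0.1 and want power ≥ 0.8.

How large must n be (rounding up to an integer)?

Set Φ(δ − 1.282) = 0.8; then δ − 1.282 = Φ⁻¹(0.8) = 0.842, giving δ = 2.123.
δ = d·√n ⇒ n = (δ/d)² = (2.123 / 0.56)² = 14.37.
Rounding up, n = 15.

n = 15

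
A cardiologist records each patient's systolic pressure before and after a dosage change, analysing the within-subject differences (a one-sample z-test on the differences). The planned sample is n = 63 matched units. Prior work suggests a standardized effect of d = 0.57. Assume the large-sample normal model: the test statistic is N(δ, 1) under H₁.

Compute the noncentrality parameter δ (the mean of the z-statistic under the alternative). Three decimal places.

δ ≈ 4.524

The noncentrality parameter scales effect size by the design's sample-size factor: δ = d·√n = 0.57 × √63 = 4.5242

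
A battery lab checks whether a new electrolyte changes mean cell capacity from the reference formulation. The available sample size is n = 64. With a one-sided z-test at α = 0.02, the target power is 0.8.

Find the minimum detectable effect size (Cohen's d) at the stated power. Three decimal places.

Required noncentrality: δ = z_{0.02} + z_{0.20} = 2.054 + 0.842 = 2.895.
δ = d·√n ⇒ d = δ/√n = 2.895/√64 = 0.3619.

d ≈ 0.362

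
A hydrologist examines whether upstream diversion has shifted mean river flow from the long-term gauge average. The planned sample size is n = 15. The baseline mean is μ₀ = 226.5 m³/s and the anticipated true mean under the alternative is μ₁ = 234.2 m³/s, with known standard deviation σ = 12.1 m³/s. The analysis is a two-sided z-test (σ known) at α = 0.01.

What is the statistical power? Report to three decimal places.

Power ≈ 0.456

Standardized effect: d = |μ₁ − μ₀| / σ = |234.2 − 226.5| / 12.1 = 0.6364
Noncentrality parameter: δ = d·√n = 0.6364 × √15 = 2.4646
Two-sided α = 0.01 → critical value z_{0.005} = 2.576.
Power = Φ(δ − 2.576) + Φ(−δ − 2.576) = Φ(-0.111) + Φ(-5.040) = 0.4557 + 0.0000 = 0.4557.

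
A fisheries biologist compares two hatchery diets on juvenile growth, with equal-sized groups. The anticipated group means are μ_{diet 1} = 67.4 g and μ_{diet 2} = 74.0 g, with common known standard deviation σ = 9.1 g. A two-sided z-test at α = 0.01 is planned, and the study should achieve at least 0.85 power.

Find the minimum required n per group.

n = 50 per group

Standardized effect: d = |μ_{diet 1} − μ_{diet 2}| / σ = |67.4 − 74.0| / 9.1 = 0.7253
Set Φ(δ − 2.576) = 0.85; then δ − 2.576 = Φ⁻¹(0.85) = 1.036, giving δ = 3.612.
(For δ > 0 the lower-tail rejection region contributes negligibly to power, so the one-term inversion is standard.)
δ = d·√(n/2) ⇒ n = 2(δ/d)² = 2 × (3.612 / 0.7253)² = 49.61.
Rounding up, n = 50 per group.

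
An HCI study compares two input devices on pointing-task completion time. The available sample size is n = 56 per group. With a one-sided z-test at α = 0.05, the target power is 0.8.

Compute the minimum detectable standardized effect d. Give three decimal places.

Need Φ(δ − 1.645) = 0.8, so δ = 1.645 + 0.842 = 2.486.
δ = d·√(n/2) ⇒ d = δ/√(n/2) = 2.486/√(56/2) = 0.4699.

d ≈ 0.470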